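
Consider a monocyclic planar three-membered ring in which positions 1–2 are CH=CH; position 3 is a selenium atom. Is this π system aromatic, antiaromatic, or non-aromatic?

The p orbitals form a continuous loop: every atom in a ring double bond is sp² and brings one electron to the p orbital; the selenium donates one lone pair from its p orbital. The ring is fully conjugated.
Adding the contributions, 1 × 2 = 2 from the double-bond unit + 2 from the Se atom = 4.
4 = 4(1); a planar, fully conjugated 4n system is antiaromatic.

Antiaromatic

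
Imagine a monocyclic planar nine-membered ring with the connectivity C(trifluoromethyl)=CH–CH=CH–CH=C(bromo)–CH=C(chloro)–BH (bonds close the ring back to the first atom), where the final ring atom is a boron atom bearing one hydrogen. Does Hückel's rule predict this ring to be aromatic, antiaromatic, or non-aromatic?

Antiaromatic

All ring atoms are sp² and supply a p orbital to the ring (every atom in a ring double bond is sp² and brings one electron to the p orbital; the boron has an empty p orbital); the conjugation is uninterrupted.
π-electron count: 4 × 2 = 8 from the double-bond units + 0 from the BH atom = 8.
A 4n π count (8, n = 2) in a planar conjugated ring means antiaromatic.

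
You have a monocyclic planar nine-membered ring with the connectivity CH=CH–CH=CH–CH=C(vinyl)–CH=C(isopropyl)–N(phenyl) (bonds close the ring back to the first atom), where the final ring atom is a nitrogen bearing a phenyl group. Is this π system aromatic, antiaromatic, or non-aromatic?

Aromatic

Check conjugation: the double-bond atoms are sp², each contributing one p electron; the pyrrole-type nitrogen donates its lone pair from the p orbital — every position has a p orbital, so the cyclic π system is continuous.
Adding the contributions, 4 × 2 = 8 from the double-bond units + 2 from the N(phenyl) atom = 10.
With 10 π electrons (n = 2), the Hückel 4n+2 condition holds.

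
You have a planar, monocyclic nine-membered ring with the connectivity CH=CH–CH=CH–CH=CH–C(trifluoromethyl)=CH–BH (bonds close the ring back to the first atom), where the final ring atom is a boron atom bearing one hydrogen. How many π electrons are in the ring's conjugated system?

8

The p orbitals form a continuous loop: the double-bond atoms are sp², each contributing one p electron; the boron has an empty p orbital. The ring is fully conjugated.
Adding the contributions, 4 × 2 = 8 from the double-bond units + 0 from the BH atom = 8.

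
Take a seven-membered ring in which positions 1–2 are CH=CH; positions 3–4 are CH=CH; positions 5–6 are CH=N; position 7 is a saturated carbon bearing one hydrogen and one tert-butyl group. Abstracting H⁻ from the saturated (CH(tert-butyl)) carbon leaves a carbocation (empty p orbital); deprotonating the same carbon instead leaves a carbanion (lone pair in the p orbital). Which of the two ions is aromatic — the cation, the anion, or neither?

In either ion the ring is fully conjugated: every atom, including the new sp² carbon, supplies a p orbital.
Cation: 3 × 2 + 0 = 6 π electrons → 4(1)+2, aromatic.
Anion: 3 × 2 + 2 = 8 π electrons → 4(2), antiaromatic.

The cation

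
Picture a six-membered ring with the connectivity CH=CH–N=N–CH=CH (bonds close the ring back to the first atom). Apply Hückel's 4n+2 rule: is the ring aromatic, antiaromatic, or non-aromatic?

Aromatic

Check conjugation: every atom in a ring double bond is sp² and brings one electron to the p orbital; each =N– nitrogen is pyridine-type (lone pair in the sp² plane, one electron in the p orbital) — every position has a p orbital, so the cyclic π system is continuous.
π-electron count: 3 × 2 = 6 from the 3 double-bond units.
Since 6 = 4·1 + 2, the ring meets the 4n+2 criterion.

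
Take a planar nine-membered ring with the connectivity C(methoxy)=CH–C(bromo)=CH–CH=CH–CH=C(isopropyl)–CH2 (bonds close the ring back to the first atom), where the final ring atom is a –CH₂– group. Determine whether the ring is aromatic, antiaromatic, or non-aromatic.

At the CH2 position, the tetrahedral CH₂ carbon is sp³ and has no p orbital in the ring π system; the ring's p-orbital overlap is broken there.
Hückel's rule only applies to fully conjugated rings, so this one is simply non-aromatic.

Non-aromatic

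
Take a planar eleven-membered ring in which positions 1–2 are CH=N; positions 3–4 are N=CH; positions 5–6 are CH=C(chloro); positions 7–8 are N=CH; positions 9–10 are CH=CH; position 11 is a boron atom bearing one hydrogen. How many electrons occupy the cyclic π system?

Check conjugation: every atom in a ring double bond is sp² and brings one electron to the p orbital; each sp² =N– keeps its lone pair in-plane and puts one electron into the π system; the boron has an empty p orbital — every position has a p orbital, so the cyclic π system is continuous.
Adding the contributions, 5 × 2 = 10 from the double-bond units + 0 from the BH atom = 10.

10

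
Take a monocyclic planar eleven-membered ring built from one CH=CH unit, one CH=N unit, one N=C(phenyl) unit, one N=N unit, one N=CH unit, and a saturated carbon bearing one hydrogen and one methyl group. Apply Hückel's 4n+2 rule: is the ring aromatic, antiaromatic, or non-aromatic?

The CH(methyl) carbon is saturated: that saturated carbon is sp³ and has no p orbital in the ring π system. Conjugation is not continuous around the ring.
Without a continuous loop of overlapping p orbitals the Hückel electron count never comes into play.

Non-aromatic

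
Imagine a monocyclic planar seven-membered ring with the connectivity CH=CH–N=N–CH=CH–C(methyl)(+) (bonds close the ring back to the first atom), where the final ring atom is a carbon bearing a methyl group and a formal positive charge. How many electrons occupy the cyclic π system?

Check conjugation: every atom in a ring double bond is sp² and brings one electron to the p orbital; each =N– nitrogen is pyridine-type (lone pair in the sp² plane, one electron in the p orbital); the carbocation has an empty p orbital — every position has a p orbital, so the cyclic π system is continuous.
π-electron count: 3 × 2 = 6 from the double-bond units + 0 from the C(methyl)(+) atom = 6.

6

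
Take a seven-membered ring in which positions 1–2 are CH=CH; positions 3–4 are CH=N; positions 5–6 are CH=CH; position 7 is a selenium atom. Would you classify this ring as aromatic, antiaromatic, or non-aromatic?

Antiaromatic

Check conjugation: the double-bond atoms are sp², each contributing one p electron; each sp² =N– keeps its lone pair in-plane and puts one electron into the π system; the selenium donates one lone pair from its p orbital — every position has a p orbital, so the cyclic π system is continuous.
Counting π electrons: 3 × 2 = 6 from the double-bond units + 2 from the Se atom = 8.
With 8 = 4·2 π electrons, Hückel's rule classifies the planar ring as antiaromatic.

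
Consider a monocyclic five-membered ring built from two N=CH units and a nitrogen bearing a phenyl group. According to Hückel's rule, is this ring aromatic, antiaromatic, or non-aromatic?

Aromatic

All ring atoms are sp² and supply a p orbital to the ring (each doubly-bonded ring atom is sp² with one p-orbital electron; the doubly-bonded nitrogens are pyridine-type — their lone pairs lie in the ring plane, leaving one electron in the p orbital; the pyrrole-type nitrogen donates its lone pair from the p orbital); the conjugation is uninterrupted.
π-electron count: 2 × 2 = 4 from the double-bond units + 2 from the N(phenyl) atom = 6.
6 = 4(1) + 2, which satisfies Hückel's 4n+2 rule.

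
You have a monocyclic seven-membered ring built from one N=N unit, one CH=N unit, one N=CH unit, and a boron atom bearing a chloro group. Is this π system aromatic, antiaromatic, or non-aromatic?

Every ring atom contributes a p orbital perpendicular to the ring (each doubly-bonded ring atom is sp² with one p-orbital electron; each =N– nitrogen is pyridine-type (lone pair in the sp² plane, one electron in the p orbital); the boron has an empty p orbital), so the π system is cyclic and fully conjugated.
Tallying contributions gives 3 × 2 = 6 from the double-bond units + 0 from the B(chloro) atom = 6.
Since 6 = 4·1 + 2, the ring meets the 4n+2 criterion.

Aromatic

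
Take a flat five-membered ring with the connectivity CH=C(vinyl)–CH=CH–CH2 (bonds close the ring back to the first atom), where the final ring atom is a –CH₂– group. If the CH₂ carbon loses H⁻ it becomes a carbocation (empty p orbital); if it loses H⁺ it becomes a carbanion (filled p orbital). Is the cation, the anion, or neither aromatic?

The anion

Both ions have a continuous loop of p orbitals — each ring atom is sp².
Cation: 2 × 2 + 0 = 4 π electrons → 4(1), antiaromatic.
Anion: 2 × 2 + 2 = 6 π electrons → 4(1)+2, aromatic.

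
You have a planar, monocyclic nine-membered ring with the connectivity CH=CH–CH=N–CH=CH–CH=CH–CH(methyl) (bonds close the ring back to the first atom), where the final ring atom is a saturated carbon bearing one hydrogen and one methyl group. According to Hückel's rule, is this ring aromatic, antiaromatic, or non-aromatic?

Non-aromatic

At the CH(methyl) position, that saturated carbon is sp³ and has no p orbital in the ring π system; the ring's p-orbital overlap is broken there.
Hückel's rule only applies to fully conjugated rings, so this one is simply non-aromatic.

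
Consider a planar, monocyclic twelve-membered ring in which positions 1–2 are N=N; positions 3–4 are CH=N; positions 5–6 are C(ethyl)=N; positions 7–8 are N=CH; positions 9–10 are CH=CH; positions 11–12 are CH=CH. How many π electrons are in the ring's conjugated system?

Check conjugation: every atom in a ring double bond is sp² and brings one electron to the p orbital; the doubly-bonded nitrogens are pyridine-type — their lone pairs lie in the ring plane, leaving one electron in the p orbital — every position has a p orbital, so the cyclic π system is continuous.
Tallying contributions gives 6 × 2 = 12 from the 6 double-bond units.

12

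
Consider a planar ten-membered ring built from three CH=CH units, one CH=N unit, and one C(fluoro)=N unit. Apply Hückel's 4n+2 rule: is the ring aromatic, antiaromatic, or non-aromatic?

Aromatic

Every ring atom contributes a p orbital perpendicular to the ring (every atom in a ring double bond is sp² and brings one electron to the p orbital; each =N– nitrogen is pyridine-type (lone pair in the sp² plane, one electron in the p orbital)), so the π system is cyclic and fully conjugated.
Adding the contributions, 5 × 2 = 10 from the 5 double-bond units.
10 = 4(2) + 2, which satisfies Hückel's 4n+2 rule.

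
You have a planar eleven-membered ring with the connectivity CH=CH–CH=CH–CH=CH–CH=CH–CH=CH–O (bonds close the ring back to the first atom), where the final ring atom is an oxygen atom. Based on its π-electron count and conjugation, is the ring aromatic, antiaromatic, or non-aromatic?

Check conjugation: each doubly-bonded ring atom is sp² with one p-orbital electron; the oxygen donates one lone pair from its p orbital — every position has a p orbital, so the cyclic π system is continuous.
Adding the contributions, 5 × 2 = 10 from the double-bond units + 2 from the O atom = 12.
A 4n π count (12, n = 3) in a planar conjugated ring means antiaromatic.

Antiaromatic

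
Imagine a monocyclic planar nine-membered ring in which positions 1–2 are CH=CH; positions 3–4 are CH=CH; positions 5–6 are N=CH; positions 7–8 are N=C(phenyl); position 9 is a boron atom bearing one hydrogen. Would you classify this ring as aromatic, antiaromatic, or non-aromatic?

Antiaromatic

Every ring atom contributes a p orbital perpendicular to the ring (each doubly-bonded ring atom is sp² with one p-orbital electron; the doubly-bonded nitrogens are pyridine-type — their lone pairs lie in the ring plane, leaving one electron in the p orbital; the boron has an empty p orbital), so the π system is cyclic and fully conjugated.
Adding the contributions, 4 × 2 = 8 from the double-bond units + 0 from the BH atom = 8.
A 4n π count (8, n = 2) in a planar conjugated ring means antiaromatic.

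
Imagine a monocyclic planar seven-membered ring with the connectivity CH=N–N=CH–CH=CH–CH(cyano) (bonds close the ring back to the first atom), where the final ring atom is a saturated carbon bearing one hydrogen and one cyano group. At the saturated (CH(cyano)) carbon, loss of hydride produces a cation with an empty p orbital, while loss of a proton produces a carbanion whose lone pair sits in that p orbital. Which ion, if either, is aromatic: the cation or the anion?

In either ion the ring is fully conjugated: every atom, including the new sp² carbon, supplies a p orbital.
Cation: 3 × 2 + 0 = 6 π electrons → 4(1)+2, aromatic.
Anion: 3 × 2 + 2 = 8 π electrons → 4(2), antiaromatic.

The cation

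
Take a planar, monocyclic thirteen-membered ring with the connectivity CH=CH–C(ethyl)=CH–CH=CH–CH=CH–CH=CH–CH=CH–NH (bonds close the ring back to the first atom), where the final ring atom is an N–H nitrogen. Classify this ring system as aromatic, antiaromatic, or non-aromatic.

Aromatic

The p orbitals form a continuous loop: each doubly-bonded ring atom is sp² with one p-orbital electron; the pyrrole-type nitrogen donates its lone pair from the p orbital. The ring is fully conjugated.
Counting π electrons: 6 × 2 = 12 from the double-bond units + 2 from the NH atom = 14.
Since 14 = 4·3 + 2, the ring meets the 4n+2 criterion.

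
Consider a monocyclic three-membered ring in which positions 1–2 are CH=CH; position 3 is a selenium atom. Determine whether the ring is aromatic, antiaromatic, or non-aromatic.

Every ring atom contributes a p orbital perpendicular to the ring (every atom in a ring double bond is sp² and brings one electron to the p orbital; the selenium donates one lone pair from its p orbital), so the π system is cyclic and fully conjugated.
Counting π electrons: 1 × 2 = 2 from the double-bond unit + 2 from the Se atom = 4.
4 is a 4n count (n = 1), so the planar conjugated ring is antiaromatic.

Antiaromatic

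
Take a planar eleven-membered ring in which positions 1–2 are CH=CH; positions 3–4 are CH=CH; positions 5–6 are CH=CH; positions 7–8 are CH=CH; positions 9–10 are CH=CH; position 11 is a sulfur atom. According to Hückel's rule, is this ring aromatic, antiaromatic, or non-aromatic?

Every ring atom contributes a p orbital perpendicular to the ring (the double-bond atoms are sp², each contributing one p electron; the sulfur donates one lone pair from its p orbital), so the π system is cyclic and fully conjugated.
π-electron count: 5 × 2 = 10 from the double-bond units + 2 from the S atom = 12.
12 = 4(3); a planar, fully conjugated 4n system is antiaromatic.

Antiaromatic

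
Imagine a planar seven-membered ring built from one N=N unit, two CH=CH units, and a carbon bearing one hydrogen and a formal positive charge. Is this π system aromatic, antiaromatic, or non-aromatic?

The p orbitals form a continuous loop: each doubly-bonded ring atom is sp² with one p-orbital electron; the doubly-bonded nitrogens are pyridine-type — their lone pairs lie in the ring plane, leaving one electron in the p orbital; the carbocation has an empty p orbital. The ring is fully conjugated.
Tallying contributions gives 3 × 2 = 6 from the double-bond units + 0 from the CH(+) atom = 6.
6 = 4(1) + 2, which satisfies Hückel's 4n+2 rule.

Aromatic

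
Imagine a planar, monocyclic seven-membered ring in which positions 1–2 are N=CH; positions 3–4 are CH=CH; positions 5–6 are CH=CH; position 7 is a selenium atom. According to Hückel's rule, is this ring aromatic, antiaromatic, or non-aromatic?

Antiaromatic

All ring atoms are sp² and supply a p orbital to the ring (every atom in a ring double bond is sp² and brings one electron to the p orbital; each sp² =N– keeps its lone pair in-plane and puts one electron into the π system; the selenium donates one lone pair from its p orbital); the conjugation is uninterrupted.
Counting π electrons: 3 × 2 = 6 from the double-bond units + 2 from the Se atom = 8.
8 = 4(2); a planar, fully conjugated 4n system is antiaromatic.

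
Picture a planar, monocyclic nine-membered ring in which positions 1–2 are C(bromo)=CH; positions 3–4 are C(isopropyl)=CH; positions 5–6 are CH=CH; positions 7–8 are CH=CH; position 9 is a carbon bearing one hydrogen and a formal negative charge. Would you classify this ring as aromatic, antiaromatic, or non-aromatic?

Aromatic

All ring atoms are sp² and supply a p orbital to the ring (the double-bond atoms are sp², each contributing one p electron; the carbanion's lone pair occupies the p orbital); the conjugation is uninterrupted.
Tallying contributions gives 4 × 2 = 8 from the double-bond units + 2 from the CH(-) atom = 10.
That gives a 4n+2 count (10, n = 2).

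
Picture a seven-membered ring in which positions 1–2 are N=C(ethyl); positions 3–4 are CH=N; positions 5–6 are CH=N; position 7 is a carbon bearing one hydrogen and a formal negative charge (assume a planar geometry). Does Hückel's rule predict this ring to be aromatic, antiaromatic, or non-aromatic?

Check conjugation: the double-bond atoms are sp², each contributing one p electron; each =N– nitrogen is pyridine-type (lone pair in the sp² plane, one electron in the p orbital); the carbanion's lone pair occupies the p orbital — every position has a p orbital, so the cyclic π system is continuous.
π-electron count: 3 × 2 = 6 from the double-bond units + 2 from the CH(-) atom = 8.
With 8 = 4·2 π electrons, Hückel's rule classifies the planar ring as antiaromatic.

Antiaromatic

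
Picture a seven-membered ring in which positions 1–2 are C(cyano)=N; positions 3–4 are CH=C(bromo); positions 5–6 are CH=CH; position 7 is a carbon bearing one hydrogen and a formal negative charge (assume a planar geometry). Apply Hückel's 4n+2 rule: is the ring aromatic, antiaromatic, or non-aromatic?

Antiaromatic

The p orbitals form a continuous loop: each doubly-bonded ring atom is sp² with one p-orbital electron; each =N– nitrogen is pyridine-type (lone pair in the sp² plane, one electron in the p orbital); the carbanion's lone pair occupies the p orbital. The ring is fully conjugated.
Tallying contributions gives 3 × 2 = 6 from the double-bond units + 2 from the CH(-) atom = 8.
A 4n π count (8, n = 2) in a planar conjugated ring means antiaromatic.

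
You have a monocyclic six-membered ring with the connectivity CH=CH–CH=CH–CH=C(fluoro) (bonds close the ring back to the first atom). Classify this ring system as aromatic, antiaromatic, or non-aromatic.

Every ring atom contributes a p orbital perpendicular to the ring (every atom in a ring double bond is sp² and brings one electron to the p orbital), so the π system is cyclic and fully conjugated.
Tallying contributions gives 3 × 2 = 6 from the 3 double-bond units.
With 6 π electrons (n = 1), the Hückel 4n+2 condition holds.

Aromatic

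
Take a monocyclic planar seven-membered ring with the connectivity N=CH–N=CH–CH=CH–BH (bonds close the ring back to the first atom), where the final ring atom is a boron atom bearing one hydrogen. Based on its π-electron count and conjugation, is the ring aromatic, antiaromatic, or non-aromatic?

Aromatic

All ring atoms are sp² and supply a p orbital to the ring (each doubly-bonded ring atom is sp² with one p-orbital electron; each sp² =N– keeps its lone pair in-plane and puts one electron into the π system; the boron has an empty p orbital); the conjugation is uninterrupted.
Tallying contributions gives 3 × 2 = 6 from the double-bond units + 0 from the BH atom = 6.
Since 6 = 4·1 + 2, the ring meets the 4n+2 criterion.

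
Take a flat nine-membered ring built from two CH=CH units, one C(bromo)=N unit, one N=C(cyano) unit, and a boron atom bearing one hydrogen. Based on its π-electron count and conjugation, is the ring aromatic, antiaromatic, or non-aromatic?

All ring atoms are sp² and supply a p orbital to the ring (the double-bond atoms are sp², each contributing one p electron; each =N– nitrogen is pyridine-type (lone pair in the sp² plane, one electron in the p orbital); the boron has an empty p orbital); the conjugation is uninterrupted.
π-electron count: 4 × 2 = 8 from the double-bond units + 0 from the BH atom = 8.
8 = 4(2); a planar, fully conjugated 4n system is antiaromatic.

Antiaromatic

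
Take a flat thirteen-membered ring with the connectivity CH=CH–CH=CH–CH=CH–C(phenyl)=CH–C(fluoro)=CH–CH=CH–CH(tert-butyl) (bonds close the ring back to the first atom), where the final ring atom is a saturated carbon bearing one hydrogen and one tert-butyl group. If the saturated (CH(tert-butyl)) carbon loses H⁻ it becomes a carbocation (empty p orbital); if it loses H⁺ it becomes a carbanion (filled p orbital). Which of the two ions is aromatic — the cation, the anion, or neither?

The anion

Both ions have a continuous loop of p orbitals — each ring atom is sp².
Cation: 6 × 2 + 0 = 12 π electrons → 4(3), antiaromatic.
Anion: 6 × 2 + 2 = 14 π electrons → 4(3)+2, aromatic.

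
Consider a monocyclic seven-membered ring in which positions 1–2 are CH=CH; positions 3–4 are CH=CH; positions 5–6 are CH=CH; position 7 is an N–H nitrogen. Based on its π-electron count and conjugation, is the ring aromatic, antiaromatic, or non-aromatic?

All ring atoms are sp² and supply a p orbital to the ring (the double-bond atoms are sp², each contributing one p electron; the pyrrole-type nitrogen donates its lone pair from the p orbital); the conjugation is uninterrupted.
π-electron count: 3 × 2 = 6 from the double-bond units + 2 from the NH atom = 8.
8 = 4(2); a planar, fully conjugated 4n system is antiaromatic.

Antiaromatic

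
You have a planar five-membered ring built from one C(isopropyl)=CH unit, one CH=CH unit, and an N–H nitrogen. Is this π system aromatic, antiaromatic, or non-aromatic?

Aromatic

All ring atoms are sp² and supply a p orbital to the ring (each doubly-bonded ring atom is sp² with one p-orbital electron; the pyrrole-type nitrogen donates its lone pair from the p orbital); the conjugation is uninterrupted.
Adding the contributions, 2 × 2 = 4 from the double-bond units + 2 from the NH atom = 6.
With 6 π electrons (n = 1), the Hückel 4n+2 condition holds.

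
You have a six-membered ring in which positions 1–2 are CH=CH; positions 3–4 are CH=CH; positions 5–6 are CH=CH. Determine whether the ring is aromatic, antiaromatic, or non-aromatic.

Aromatic

Every ring atom contributes a p orbital perpendicular to the ring (the double-bond atoms are sp², each contributing one p electron), so the π system is cyclic and fully conjugated.
Counting π electrons: 3 × 2 = 6 from the 3 double-bond units.
That gives a 4n+2 count (6, n = 1).
(This ring is benzene.)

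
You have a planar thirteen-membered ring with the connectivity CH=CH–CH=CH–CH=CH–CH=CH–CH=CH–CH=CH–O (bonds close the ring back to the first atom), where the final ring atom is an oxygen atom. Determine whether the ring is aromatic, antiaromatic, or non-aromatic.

The p orbitals form a continuous loop: every atom in a ring double bond is sp² and brings one electron to the p orbital; the oxygen donates one lone pair from its p orbital. The ring is fully conjugated.
Adding the contributions, 6 × 2 = 12 from the double-bond units + 2 from the O atom = 14.
Since 14 = 4·3 + 2, the ring meets the 4n+2 criterion.

Aromatic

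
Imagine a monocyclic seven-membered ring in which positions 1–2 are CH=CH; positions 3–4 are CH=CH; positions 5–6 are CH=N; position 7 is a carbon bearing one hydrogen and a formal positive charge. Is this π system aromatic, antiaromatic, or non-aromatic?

Aromatic

Check conjugation: every atom in a ring double bond is sp² and brings one electron to the p orbital; the doubly-bonded nitrogens are pyridine-type — their lone pairs lie in the ring plane, leaving one electron in the p orbital; the carbocation has an empty p orbital — every position has a p orbital, so the cyclic π system is continuous.
Tallying contributions gives 3 × 2 = 6 from the double-bond units + 0 from the CH(+) atom = 6.
6 = 4(1) + 2, which satisfies Hückel's 4n+2 rule.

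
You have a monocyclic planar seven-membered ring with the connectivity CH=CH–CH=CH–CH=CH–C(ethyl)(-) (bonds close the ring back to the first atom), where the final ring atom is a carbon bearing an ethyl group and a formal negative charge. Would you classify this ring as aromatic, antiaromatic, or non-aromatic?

All ring atoms are sp² and supply a p orbital to the ring (each doubly-bonded ring atom is sp² with one p-orbital electron; the carbanion's lone pair occupies the p orbital); the conjugation is uninterrupted.
Tallying contributions gives 3 × 2 = 6 from the double-bond units + 2 from the C(ethyl)(-) atom = 8.
8 is a 4n count (n = 2), so the planar conjugated ring is antiaromatic.

Antiaromatic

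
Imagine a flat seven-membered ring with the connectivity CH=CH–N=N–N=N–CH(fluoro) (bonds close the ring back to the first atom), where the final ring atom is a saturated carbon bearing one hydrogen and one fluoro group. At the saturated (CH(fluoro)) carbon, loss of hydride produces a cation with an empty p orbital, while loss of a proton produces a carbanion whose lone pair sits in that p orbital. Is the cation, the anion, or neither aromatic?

The cation

Both ions have a continuous loop of p orbitals — each ring atom is sp².
Cation: 3 × 2 + 0 = 6 π electrons → 4(1)+2, aromatic.
Anion: 3 × 2 + 2 = 8 π electrons → 4(2), antiaromatic.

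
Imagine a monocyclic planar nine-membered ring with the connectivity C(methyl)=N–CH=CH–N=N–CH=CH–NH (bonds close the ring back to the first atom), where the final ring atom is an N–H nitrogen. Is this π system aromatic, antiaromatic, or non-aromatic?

Aromatic

Check conjugation: each doubly-bonded ring atom is sp² with one p-orbital electron; the doubly-bonded nitrogens are pyridine-type — their lone pairs lie in the ring plane, leaving one electron in the p orbital; the pyrrole-type nitrogen donates its lone pair from the p orbital — every position has a p orbital, so the cyclic π system is continuous.
π-electron count: 4 × 2 = 8 from the double-bond units + 2 from the NH atom = 10.
With 10 π electrons (n = 2), the Hückel 4n+2 condition holds.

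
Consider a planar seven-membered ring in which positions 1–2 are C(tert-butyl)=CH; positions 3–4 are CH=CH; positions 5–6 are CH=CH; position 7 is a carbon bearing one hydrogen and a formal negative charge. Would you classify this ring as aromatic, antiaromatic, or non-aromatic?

Check conjugation: each doubly-bonded ring atom is sp² with one p-orbital electron; the carbanion's lone pair occupies the p orbital — every position has a p orbital, so the cyclic π system is continuous.
Counting π electrons: 3 × 2 = 6 from the double-bond units + 2 from the CH(-) atom = 8.
With 8 = 4·2 π electrons, Hückel's rule classifies the planar ring as antiaromatic.

Antiaromatic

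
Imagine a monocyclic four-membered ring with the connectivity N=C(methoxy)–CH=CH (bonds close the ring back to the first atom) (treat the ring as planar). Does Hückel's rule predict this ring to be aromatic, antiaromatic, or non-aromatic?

Antiaromatic

The p orbitals form a continuous loop: the double-bond atoms are sp², each contributing one p electron; each =N– nitrogen is pyridine-type (lone pair in the sp² plane, one electron in the p orbital). The ring is fully conjugated.
Adding the contributions, 2 × 2 = 4 from the 2 double-bond units.
4 is a 4n count (n = 1), so the planar conjugated ring is antiaromatic.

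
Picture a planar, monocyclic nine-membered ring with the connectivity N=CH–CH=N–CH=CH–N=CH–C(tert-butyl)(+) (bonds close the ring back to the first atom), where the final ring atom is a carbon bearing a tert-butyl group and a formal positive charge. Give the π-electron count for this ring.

All ring atoms are sp² and supply a p orbital to the ring (the double-bond atoms are sp², each contributing one p electron; each sp² =N– keeps its lone pair in-plane and puts one electron into the π system; the carbocation has an empty p orbital); the conjugation is uninterrupted.
π-electron count: 4 × 2 = 8 from the double-bond units + 0 from the C(tert-butyl)(+) atom = 8.

8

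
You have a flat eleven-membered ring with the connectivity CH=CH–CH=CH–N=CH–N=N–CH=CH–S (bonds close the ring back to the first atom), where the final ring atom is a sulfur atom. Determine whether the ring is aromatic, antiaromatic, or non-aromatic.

Antiaromatic

Every ring atom contributes a p orbital perpendicular to the ring (each doubly-bonded ring atom is sp² with one p-orbital electron; each sp² =N– keeps its lone pair in-plane and puts one electron into the π system; the sulfur donates one lone pair from its p orbital), so the π system is cyclic and fully conjugated.
π-electron count: 5 × 2 = 10 from the double-bond units + 2 from the S atom = 12.
12 is a 4n count (n = 3), so the planar conjugated ring is antiaromatic.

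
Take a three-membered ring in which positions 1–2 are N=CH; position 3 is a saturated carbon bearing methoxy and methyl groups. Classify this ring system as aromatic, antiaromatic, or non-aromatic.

Non-aromatic

The C(methoxy)(methyl) position has four σ bonds — that saturated carbon is sp³ and has no p orbital in the ring π system — so the cyclic conjugation is interrupted.
Broken conjugation rules out both aromaticity and antiaromaticity.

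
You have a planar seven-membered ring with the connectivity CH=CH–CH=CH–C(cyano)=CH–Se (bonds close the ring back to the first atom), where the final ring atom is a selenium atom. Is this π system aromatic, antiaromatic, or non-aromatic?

Check conjugation: the double-bond atoms are sp², each contributing one p electron; the selenium donates one lone pair from its p orbital — every position has a p orbital, so the cyclic π system is continuous.
Adding the contributions, 3 × 2 = 6 from the double-bond units + 2 from the Se atom = 8.
8 = 4(2); a planar, fully conjugated 4n system is antiaromatic.

Antiaromatic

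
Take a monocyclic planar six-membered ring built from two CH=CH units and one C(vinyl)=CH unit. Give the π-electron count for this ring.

6

The p orbitals form a continuous loop: the double-bond atoms are sp², each contributing one p electron. The ring is fully conjugated.
Adding the contributions, 3 × 2 = 6 from the 3 double-bond units.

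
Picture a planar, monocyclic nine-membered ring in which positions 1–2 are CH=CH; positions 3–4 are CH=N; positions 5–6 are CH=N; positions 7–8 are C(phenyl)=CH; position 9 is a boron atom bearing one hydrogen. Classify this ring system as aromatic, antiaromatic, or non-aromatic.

All ring atoms are sp² and supply a p orbital to the ring (the double-bond atoms are sp², each contributing one p electron; each sp² =N– keeps its lone pair in-plane and puts one electron into the π system; the boron has an empty p orbital); the conjugation is uninterrupted.
π-electron count: 4 × 2 = 8 from the double-bond units + 0 from the BH atom = 8.
8 is a 4n count (n = 2), so the planar conjugated ring is antiaromatic.

Antiaromatic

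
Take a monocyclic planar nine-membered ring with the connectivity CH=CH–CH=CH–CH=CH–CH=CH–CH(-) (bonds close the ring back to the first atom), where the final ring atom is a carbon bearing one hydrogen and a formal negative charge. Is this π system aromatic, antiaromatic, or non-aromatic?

The p orbitals form a continuous loop: each doubly-bonded ring atom is sp² with one p-orbital electron; the carbanion's lone pair occupies the p orbital. The ring is fully conjugated.
π-electron count: 4 × 2 = 8 from the double-bond units + 2 from the CH(-) atom = 10.
With 10 π electrons (n = 2), the Hückel 4n+2 condition holds.

Aromatic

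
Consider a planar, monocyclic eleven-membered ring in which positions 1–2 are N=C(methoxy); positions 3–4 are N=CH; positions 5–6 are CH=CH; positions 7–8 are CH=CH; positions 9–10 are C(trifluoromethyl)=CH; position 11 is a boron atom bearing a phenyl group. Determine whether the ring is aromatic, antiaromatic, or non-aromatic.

Aromatic

The p orbitals form a continuous loop: every atom in a ring double bond is sp² and brings one electron to the p orbital; each =N– nitrogen is pyridine-type (lone pair in the sp² plane, one electron in the p orbital); the boron has an empty p orbital. The ring is fully conjugated.
Adding the contributions, 5 × 2 = 10 from the double-bond units + 0 from the B(phenyl) atom = 10.
That gives a 4n+2 count (10, n = 2).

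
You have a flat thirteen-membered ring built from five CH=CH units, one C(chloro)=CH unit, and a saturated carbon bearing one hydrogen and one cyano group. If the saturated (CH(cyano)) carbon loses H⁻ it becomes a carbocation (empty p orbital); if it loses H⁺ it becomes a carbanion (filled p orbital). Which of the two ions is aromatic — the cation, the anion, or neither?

The anion

Both ions have a continuous loop of p orbitals — each ring atom is sp².
Cation: 6 × 2 + 0 = 12 π electrons → 4(3), antiaromatic.
Anion: 6 × 2 + 2 = 14 π electrons → 4(3)+2, aromatic.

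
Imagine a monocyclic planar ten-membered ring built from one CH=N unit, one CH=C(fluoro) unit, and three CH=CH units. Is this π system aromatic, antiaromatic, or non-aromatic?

The p orbitals form a continuous loop: every atom in a ring double bond is sp² and brings one electron to the p orbital; the doubly-bonded nitrogens are pyridine-type — their lone pairs lie in the ring plane, leaving one electron in the p orbital. The ring is fully conjugated.
Adding the contributions, 5 × 2 = 10 from the 5 double-bond units.
10 = 4(2) + 2, which satisfies Hückel's 4n+2 rule.

Aromatic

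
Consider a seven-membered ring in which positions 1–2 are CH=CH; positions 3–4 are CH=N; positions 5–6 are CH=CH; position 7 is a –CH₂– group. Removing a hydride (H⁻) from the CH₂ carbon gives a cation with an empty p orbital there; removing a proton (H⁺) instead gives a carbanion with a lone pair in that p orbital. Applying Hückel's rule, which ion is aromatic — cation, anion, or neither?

In both ions every ring atom is sp² and contributes a p orbital, so both rings are fully conjugated.
Cation: 3 × 2 + 0 = 6 π electrons → 4(1)+2, aromatic.
Anion: 3 × 2 + 2 = 8 π electrons → 4(2), antiaromatic.

The cation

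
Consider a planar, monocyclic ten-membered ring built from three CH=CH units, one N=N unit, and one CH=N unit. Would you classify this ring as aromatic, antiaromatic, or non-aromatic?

The p orbitals form a continuous loop: each doubly-bonded ring atom is sp² with one p-orbital electron; the doubly-bonded nitrogens are pyridine-type — their lone pairs lie in the ring plane, leaving one electron in the p orbital. The ring is fully conjugated.
Adding the contributions, 5 × 2 = 10 from the 5 double-bond units.
Since 10 = 4·2 + 2, the ring meets the 4n+2 criterion.

Aromatic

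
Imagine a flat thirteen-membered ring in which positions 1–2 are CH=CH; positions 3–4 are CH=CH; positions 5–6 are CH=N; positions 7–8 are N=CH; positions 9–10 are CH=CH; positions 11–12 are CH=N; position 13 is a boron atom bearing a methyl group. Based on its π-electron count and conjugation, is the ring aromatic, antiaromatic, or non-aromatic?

Antiaromatic

Every ring atom contributes a p orbital perpendicular to the ring (every atom in a ring double bond is sp² and brings one electron to the p orbital; each sp² =N– keeps its lone pair in-plane and puts one electron into the π system; the boron has an empty p orbital), so the π system is cyclic and fully conjugated.
π-electron count: 6 × 2 = 12 from the double-bond units + 0 from the B(methyl) atom = 12.
12 = 4(3); a planar, fully conjugated 4n system is antiaromatic.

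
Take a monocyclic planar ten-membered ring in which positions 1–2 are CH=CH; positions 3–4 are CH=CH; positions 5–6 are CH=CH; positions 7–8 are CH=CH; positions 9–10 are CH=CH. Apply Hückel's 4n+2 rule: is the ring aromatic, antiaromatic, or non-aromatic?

Every ring atom contributes a p orbital perpendicular to the ring (the double-bond atoms are sp², each contributing one p electron), so the π system is cyclic and fully conjugated.
Counting π electrons: 5 × 2 = 10 from the 5 double-bond units.
That gives a 4n+2 count (10, n = 2).

Aromatic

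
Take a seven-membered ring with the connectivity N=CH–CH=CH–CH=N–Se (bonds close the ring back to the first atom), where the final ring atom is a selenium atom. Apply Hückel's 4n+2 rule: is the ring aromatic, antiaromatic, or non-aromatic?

Every ring atom contributes a p orbital perpendicular to the ring (every atom in a ring double bond is sp² and brings one electron to the p orbital; each sp² =N– keeps its lone pair in-plane and puts one electron into the π system; the selenium donates one lone pair from its p orbital), so the π system is cyclic and fully conjugated.
Tallying contributions gives 3 × 2 = 6 from the double-bond units + 2 from the Se atom = 8.
With 8 = 4·2 π electrons, Hückel's rule classifies the planar ring as antiaromatic.

Antiaromatic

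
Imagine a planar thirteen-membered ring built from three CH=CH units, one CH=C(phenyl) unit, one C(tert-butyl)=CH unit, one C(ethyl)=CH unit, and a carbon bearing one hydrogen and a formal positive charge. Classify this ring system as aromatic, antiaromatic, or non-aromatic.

Antiaromatic

All ring atoms are sp² and supply a p orbital to the ring (every atom in a ring double bond is sp² and brings one electron to the p orbital; the carbocation has an empty p orbital); the conjugation is uninterrupted.
Counting π electrons: 6 × 2 = 12 from the double-bond units + 0 from the CH(+) atom = 12.
A 4n π count (12, n = 3) in a planar conjugated ring means antiaromatic.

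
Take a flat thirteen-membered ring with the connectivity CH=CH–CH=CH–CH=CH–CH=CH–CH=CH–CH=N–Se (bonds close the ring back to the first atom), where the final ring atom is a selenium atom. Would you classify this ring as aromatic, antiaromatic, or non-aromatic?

All ring atoms are sp² and supply a p orbital to the ring (every atom in a ring double bond is sp² and brings one electron to the p orbital; each sp² =N– keeps its lone pair in-plane and puts one electron into the π system; the selenium donates one lone pair from its p orbital); the conjugation is uninterrupted.
π-electron count: 6 × 2 = 12 from the double-bond units + 2 from the Se atom = 14.
With 14 π electrons (n = 3), the Hückel 4n+2 condition holds.

Aromatic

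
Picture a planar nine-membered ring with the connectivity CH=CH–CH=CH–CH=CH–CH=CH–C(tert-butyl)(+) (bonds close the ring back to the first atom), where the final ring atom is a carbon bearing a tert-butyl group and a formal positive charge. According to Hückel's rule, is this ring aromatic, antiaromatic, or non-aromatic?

The p orbitals form a continuous loop: each doubly-bonded ring atom is sp² with one p-orbital electron; the carbocation has an empty p orbital. The ring is fully conjugated.
Adding the contributions, 4 × 2 = 8 from the double-bond units + 0 from the C(tert-butyl)(+) atom = 8.
With 8 = 4·2 π electrons, Hückel's rule classifies the planar ring as antiaromatic.

Antiaromatic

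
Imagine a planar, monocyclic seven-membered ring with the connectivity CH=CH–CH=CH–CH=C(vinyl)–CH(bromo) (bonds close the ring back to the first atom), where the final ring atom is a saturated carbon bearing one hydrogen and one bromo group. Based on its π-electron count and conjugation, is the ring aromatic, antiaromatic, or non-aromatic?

The CH(bromo) position has four σ bonds — that saturated carbon is sp³ and has no p orbital in the ring π system — so the cyclic conjugation is interrupted.
Hückel's rule only applies to fully conjugated rings, so this one is simply non-aromatic.

Non-aromatic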